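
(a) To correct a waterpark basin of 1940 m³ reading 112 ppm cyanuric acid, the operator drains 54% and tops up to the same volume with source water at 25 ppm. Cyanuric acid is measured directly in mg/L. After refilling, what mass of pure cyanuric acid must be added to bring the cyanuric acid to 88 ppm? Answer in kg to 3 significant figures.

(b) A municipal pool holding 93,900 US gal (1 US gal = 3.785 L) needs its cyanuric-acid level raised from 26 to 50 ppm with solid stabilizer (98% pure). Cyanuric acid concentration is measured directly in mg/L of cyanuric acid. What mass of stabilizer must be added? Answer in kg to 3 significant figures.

(a) Volume: 1940 m³ = 1,940,000 L.
(a) After draining 54% and refilling: 112 × 0.46 + 25 × 0.54 = 65.02 ppm.
(a) Deficit to target: 88 − 65.02 = 22.98 mg/L.
(a) Mass: 22.98 mg/L × 1,940,000 L = 44,580 g cyanuric acid.

(b) Volume: 93,900 US gal × 3.785 L/gal = 355,412 L.
(b) CYA to add: (50 − 26) = 24 mg/L × 355,412 L = 8530 g cyanuric acid.
(b) At 98% purity: 8530 / 0.98 = 8704 g product.

(a) 44.6 kg; (b) 8.70 kg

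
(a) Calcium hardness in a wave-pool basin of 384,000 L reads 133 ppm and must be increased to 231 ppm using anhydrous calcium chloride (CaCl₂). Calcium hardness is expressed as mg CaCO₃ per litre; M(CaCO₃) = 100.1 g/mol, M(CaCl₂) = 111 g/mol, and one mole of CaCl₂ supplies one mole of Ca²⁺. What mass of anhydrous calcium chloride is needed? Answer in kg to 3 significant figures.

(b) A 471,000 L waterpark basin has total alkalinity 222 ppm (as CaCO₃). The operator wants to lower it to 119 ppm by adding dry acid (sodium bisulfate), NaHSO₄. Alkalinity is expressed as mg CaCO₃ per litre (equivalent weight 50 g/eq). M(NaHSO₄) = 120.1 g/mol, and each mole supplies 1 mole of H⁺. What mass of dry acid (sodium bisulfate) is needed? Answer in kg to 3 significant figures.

(a) 41.7 kg; (b) 117 kg

(a) Hardness to add: (231 − 133) = 98 mg/L as CaCO₃ × 384,000 L = 37,630 g as CaCO₃.
(a) Moles of Ca²⁺ (1 mol Ca²⁺ ≡ 1 mol CaCO₃): 37,630 / 100.1 g/mol = 375.9 mol.
(a) Mass of CaCl₂: 375.9 × 111 = 41,730 g.

(b) Alkalinity to neutralize: (222 − 119) = 103 mg/L as CaCO₃ × 471,000 L = 48,510 g as CaCO₃.
(b) Equivalents of H⁺ required: 48,510 ÷ 50 g/eq = 970.3 eq = 970.3 mol NaHSO₄.
(b) Mass of NaHSO₄: 970.3 × 120.1 = 116,500 g.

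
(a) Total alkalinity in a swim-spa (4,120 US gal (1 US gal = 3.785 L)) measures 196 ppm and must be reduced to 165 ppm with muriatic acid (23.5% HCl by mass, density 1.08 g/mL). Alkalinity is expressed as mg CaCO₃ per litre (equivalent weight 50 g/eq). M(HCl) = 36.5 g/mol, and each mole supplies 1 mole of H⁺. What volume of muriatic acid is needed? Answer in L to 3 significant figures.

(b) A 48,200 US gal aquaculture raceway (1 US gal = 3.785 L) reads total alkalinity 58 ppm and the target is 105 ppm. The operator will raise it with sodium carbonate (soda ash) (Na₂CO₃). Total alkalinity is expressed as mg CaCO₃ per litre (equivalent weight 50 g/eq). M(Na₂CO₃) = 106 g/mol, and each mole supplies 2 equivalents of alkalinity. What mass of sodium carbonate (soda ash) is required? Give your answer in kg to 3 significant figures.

(a) Volume: 4,120 US gal × 3.785 L/gal = 15,594 L.
(a) Alkalinity to neutralize: (196 − 165) = 31 mg/L as CaCO₃ × 15,594 L = 483.4 g as CaCO₃.
(a) Equivalents of H⁺ required: 483.4 ÷ 50 g/eq = 9.668 eq = 9.668 mol HCl.
(a) Mass of HCl: 9.668 × 36.5 = 352.9 g.
(a) Mass of 23.5% solution: 352.9 / 0.235 = 1502 g.
(a) Volume: 1502 g ÷ 1.08 g/mL = 1390 mL.

(b) Volume: 48,200 US gal × 3.785 L/gal = 182,437 L.
(b) Alkalinity to add: (105 − 58) = 47 mg/L as CaCO₃ × 182,437 L = 8575 g as CaCO₃.
(b) Equivalents: 8575 g ÷ 50 g/eq = 171.5 eq.
(b) Each mole of Na₂CO₃ supplies 2 eq, so 171.5 / 2 = 85.75 mol.
(b) Mass: 85.75 mol × 106 g/mol = 9089 g.

(a) 1.39 L; (b) 9.09 kg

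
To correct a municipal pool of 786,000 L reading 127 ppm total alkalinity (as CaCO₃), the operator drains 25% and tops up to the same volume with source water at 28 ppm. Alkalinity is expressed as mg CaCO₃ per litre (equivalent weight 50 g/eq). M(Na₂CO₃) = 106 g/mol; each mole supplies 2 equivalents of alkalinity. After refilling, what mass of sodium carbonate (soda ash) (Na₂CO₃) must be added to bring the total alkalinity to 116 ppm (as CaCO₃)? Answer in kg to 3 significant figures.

11.5 kg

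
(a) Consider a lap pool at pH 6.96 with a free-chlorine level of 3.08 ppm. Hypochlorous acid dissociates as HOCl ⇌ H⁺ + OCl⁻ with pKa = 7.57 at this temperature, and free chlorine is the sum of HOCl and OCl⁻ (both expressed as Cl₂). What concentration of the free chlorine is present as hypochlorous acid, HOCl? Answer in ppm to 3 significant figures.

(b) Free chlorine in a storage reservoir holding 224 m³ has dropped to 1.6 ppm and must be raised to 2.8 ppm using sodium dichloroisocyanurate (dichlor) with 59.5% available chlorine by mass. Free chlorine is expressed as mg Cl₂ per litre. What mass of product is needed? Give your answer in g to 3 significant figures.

(a) [OCl⁻]/[HOCl] = 10^(pH − pKa) = 10^(6.96 − 7.57) = 10^-0.61 = 0.2455.
(a) Fraction as HOCl = 1 / (1 + 0.2455) = 0.8029.
(a) HOCl = 0.8029 × 3.08 ppm = 2.473 ppm.

(b) Volume: 224 m³ = 224,000 L.
(b) Chlorine deficit: 2.8 − 1.6 = 1.2 ppm = 1.2 mg/L as Cl₂.
(b) Cl₂ equivalent needed: 1.2 mg/L × 224,000 L = 268,800 mg = 268.8 g.
(b) Product at 59.5% available chlorine: 268.8 / 0.595 = 451.8 g.

(a) 2.47 ppm; (b) 452 g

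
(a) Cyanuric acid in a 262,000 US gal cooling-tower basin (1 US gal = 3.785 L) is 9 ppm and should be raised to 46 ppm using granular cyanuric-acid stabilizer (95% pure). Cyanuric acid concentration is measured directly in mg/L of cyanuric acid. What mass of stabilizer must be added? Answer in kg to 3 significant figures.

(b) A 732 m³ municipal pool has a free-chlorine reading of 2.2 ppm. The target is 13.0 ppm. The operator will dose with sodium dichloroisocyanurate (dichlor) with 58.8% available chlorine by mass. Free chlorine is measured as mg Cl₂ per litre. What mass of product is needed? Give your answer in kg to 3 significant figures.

(a) 38.6 kg; (b) 13.4 kg

(a) Volume: 262,000 US gal × 3.785 L/gal = 991,670 L.
(a) CYA to add: (46 − 9) = 37 mg/L × 991,670 L = 36,690 g cyanuric acid.
(a) At 95% purity: 36,690 / 0.95 = 38,620 g product.

(b) Volume: 732 m³ = 732,000 L.
(b) Chlorine deficit: 13.0 − 2.2 = 10.8 ppm = 10.8 mg/L as Cl₂.
(b) Cl₂ equivalent needed: 10.8 mg/L × 732,000 L = 7,906,000 mg = 7906 g.
(b) Product at 58.8% available chlorine: 7906 / 0.588 = 13,440 g.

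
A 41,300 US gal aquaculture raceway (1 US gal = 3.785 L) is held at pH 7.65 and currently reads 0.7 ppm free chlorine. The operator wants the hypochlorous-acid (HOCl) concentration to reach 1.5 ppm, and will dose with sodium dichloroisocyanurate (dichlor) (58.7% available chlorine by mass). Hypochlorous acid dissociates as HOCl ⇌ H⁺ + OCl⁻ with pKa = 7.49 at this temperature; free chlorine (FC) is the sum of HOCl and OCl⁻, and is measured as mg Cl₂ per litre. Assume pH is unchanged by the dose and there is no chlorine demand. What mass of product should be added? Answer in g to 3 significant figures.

Volume: 41,300 US gal × 3.785 L/gal = 156,320 L.
[OCl⁻]/[HOCl] = 10^(pH − pKa) = 10^(7.65 − 7.49) = 1.445; fraction as HOCl = 1/(1 + 1.445) = 0.4089.
Free chlorine required for 1.5 ppm HOCl: 1.5 / 0.4089 = 3.668 ppm.
FC to add: 3.668 − 0.7 = 2.968 mg/L as Cl₂.
Cl₂ equivalent: 2.968 mg/L × 156,320 L = 464 g.
Product at 58.7% available Cl: 464 / 0.587 = 790.4 g.

790 g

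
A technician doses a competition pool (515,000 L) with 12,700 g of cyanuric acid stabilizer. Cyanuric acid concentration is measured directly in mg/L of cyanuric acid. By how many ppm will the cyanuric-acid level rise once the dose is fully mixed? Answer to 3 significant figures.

24.7 ppm

Rise: 12,700 g / 515,000 L × 1000 = 24.66 mg/L.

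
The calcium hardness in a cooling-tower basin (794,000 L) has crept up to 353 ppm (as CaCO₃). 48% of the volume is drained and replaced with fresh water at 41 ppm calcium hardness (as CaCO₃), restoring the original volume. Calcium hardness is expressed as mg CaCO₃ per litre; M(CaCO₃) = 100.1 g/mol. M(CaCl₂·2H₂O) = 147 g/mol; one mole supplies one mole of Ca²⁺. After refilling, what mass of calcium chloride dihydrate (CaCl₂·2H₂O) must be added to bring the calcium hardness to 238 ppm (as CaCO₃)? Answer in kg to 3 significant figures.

40.5 kg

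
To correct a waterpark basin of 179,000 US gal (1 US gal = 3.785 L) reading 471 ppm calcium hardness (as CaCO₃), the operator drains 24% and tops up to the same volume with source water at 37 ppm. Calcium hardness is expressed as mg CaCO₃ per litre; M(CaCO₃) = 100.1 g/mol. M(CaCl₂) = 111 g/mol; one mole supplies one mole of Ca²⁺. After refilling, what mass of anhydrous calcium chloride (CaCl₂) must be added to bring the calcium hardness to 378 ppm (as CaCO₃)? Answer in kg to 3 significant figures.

8.38 kg

Volume: 179,000 US gal × 3.785 L/gal = 677,515 L.
After draining 24% and refilling: 471 × 0.76 + 37 × 0.24 = 366.84 ppm.
Deficit to target: 378 − 366.84 = 11.16 mg/L.
As CaCO₃: 11.16 mg/L × 677,515 L = 7561 g; ÷ 100.1 = 75.54 mol Ca²⁺.
Mass: 75.54 × 111 = 8384 g.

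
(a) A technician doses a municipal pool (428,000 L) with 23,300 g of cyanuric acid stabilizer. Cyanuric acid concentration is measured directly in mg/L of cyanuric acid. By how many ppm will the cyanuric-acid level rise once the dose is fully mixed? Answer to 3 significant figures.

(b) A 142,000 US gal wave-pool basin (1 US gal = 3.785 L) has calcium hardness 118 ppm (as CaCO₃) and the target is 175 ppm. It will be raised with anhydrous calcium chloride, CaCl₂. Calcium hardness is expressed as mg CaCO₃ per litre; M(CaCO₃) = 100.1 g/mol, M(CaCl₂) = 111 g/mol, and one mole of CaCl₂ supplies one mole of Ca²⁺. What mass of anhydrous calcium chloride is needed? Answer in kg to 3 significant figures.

(a) Rise: 23,300 g / 428,000 L × 1000 = 54.44 mg/L.

(b) Volume: 142,000 US gal × 3.785 L/gal = 537,470 L.
(b) Hardness to add: (175 − 118) = 57 mg/L as CaCO₃ × 537,470 L = 30,640 g as CaCO₃.
(b) Moles of Ca²⁺ (1 mol Ca²⁺ ≡ 1 mol CaCO₃): 30,640 / 100.1 g/mol = 306.1 mol.
(b) Mass of CaCl₂: 306.1 × 111 = 33,970 g.

(a) 54.4 ppm; (b) 34.0 kg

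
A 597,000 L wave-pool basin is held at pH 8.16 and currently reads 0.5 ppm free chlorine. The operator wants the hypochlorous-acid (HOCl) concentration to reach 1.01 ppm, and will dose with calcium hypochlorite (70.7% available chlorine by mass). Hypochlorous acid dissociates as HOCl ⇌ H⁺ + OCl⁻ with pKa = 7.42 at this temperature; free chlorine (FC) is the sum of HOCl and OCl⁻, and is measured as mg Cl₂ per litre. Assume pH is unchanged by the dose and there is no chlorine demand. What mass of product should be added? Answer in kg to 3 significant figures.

5.12 kg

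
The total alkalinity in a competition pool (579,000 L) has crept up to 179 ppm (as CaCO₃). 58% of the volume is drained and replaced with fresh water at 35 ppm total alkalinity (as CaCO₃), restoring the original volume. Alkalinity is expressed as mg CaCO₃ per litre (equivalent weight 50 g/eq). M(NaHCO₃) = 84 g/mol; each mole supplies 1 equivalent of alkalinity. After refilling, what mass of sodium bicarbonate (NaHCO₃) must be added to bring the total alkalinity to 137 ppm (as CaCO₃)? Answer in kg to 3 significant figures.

After draining 58% and refilling: 179 × 0.42 + 35 × 0.58 = 95.48 ppm.
Deficit to target: 137 − 95.48 = 41.52 mg/L.
As CaCO₃: 41.52 mg/L × 579,000 L = 24,040 g; ÷ 50 g/eq ÷ 1 = 480.8 mol NaHCO₃.
Mass: 480.8 × 84 = 40,390 g.

40.4 kg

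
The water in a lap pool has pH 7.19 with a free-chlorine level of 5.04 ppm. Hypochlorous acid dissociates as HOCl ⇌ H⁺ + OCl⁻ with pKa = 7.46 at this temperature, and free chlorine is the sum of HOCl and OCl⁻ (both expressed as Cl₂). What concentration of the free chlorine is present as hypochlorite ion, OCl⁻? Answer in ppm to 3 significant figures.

[OCl⁻]/[HOCl] = 10^(pH − pKa) = 10^(7.19 − 7.46) = 10^-0.27 = 0.537.
Fraction as HOCl = 1 / (1 + 0.537) = 0.6506.
OCl⁻ = (1 − 0.6506) × 5.04 ppm = 1.761 ppm.

1.76 ppm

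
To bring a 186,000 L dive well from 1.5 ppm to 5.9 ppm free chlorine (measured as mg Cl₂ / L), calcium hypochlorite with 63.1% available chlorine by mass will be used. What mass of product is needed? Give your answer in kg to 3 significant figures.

Chlorine deficit: 5.9 − 1.5 = 4.4 ppm = 4.4 mg/L as Cl₂.
Cl₂ equivalent needed: 4.4 mg/L × 186,000 L = 818,400 mg = 818.4 g.
Product at 63.1% available chlorine: 818.4 / 0.631 = 1297 g.

1.30 kg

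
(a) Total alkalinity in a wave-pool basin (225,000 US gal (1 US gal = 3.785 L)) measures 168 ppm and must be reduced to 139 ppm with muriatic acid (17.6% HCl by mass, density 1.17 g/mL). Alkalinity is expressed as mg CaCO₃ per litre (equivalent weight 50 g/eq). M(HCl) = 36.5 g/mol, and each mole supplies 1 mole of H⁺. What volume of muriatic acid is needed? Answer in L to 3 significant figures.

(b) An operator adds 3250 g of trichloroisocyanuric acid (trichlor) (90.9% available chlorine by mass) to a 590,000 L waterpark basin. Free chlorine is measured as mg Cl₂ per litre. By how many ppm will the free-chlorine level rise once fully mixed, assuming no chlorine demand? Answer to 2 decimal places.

(a) Volume: 225,000 US gal × 3.785 L/gal = 851,625 L.
(a) Alkalinity to neutralize: (168 − 139) = 29 mg/L as CaCO₃ × 851,625 L = 24,700 g as CaCO₃.
(a) Equivalents of H⁺ required: 24,700 ÷ 50 g/eq = 493.9 eq = 493.9 mol HCl.
(a) Mass of HCl: 493.9 × 36.5 = 18,030 g.
(a) Mass of 17.6% solution: 18,030 / 0.176 = 102,400 g.
(a) Volume: 102,400 g ÷ 1.17 g/mL = 87,550 mL.

(b) Available chlorine delivered: 3250 g × 0.909 = 2954 g as Cl₂.
(b) Concentration rise: 2954 g / 590,000 L = 5.007 mg/L = 5.01 ppm.

(a) 87.6 L; (b) 5.01 ppm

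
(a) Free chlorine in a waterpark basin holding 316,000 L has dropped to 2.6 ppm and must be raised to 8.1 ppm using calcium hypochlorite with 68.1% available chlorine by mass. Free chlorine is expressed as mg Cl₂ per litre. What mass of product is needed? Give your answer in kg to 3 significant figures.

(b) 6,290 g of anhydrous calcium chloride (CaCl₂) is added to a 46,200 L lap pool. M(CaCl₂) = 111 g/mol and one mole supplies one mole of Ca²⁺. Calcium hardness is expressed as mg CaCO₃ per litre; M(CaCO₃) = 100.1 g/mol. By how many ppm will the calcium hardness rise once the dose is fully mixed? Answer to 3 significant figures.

(a) 2.55 kg; (b) 123 ppm

(a) Chlorine deficit: 8.1 − 2.6 = 5.5 ppm = 5.5 mg/L as Cl₂.
(a) Cl₂ equivalent needed: 5.5 mg/L × 316,000 L = 1,738,000 mg = 1738 g.
(a) Product at 68.1% available chlorine: 1738 / 0.681 = 2552 g.

(b) Moles of Ca²⁺: 6,290 g ÷ 111 g/mol = 56.67 mol.
(b) As CaCO₃: 56.67 mol × 100.1 g/mol = 5672 g.
(b) Rise: 5672 g / 46,200 L × 1000 = 122.8 mg/L.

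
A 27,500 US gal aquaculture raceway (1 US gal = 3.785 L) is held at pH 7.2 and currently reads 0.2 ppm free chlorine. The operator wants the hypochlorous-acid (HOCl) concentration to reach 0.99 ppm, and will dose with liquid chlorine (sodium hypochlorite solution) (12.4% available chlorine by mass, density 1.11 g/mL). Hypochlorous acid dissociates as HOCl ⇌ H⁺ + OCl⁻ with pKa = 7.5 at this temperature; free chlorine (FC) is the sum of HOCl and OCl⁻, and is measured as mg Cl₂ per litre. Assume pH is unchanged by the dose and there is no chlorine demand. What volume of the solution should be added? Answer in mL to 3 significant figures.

Volume: 27,500 US gal × 3.785 L/gal = 104,088 L.
[OCl⁻]/[HOCl] = 10^(pH − pKa) = 10^(7.2 − 7.5) = 0.5012; fraction as HOCl = 1/(1 + 0.5012) = 0.6661.
Free chlorine required for 0.99 ppm HOCl: 0.99 / 0.6661 = 1.486 ppm.
FC to add: 1.486 − 0.2 = 1.286 mg/L as Cl₂.
Cl₂ equivalent: 1.286 mg/L × 104,088 L = 133.9 g.
Product at 12.4% available Cl: 133.9 / 0.124 = 1080 g.
Volume: 1080 g ÷ 1.11 g/mL = 972.6 mL.

973 mL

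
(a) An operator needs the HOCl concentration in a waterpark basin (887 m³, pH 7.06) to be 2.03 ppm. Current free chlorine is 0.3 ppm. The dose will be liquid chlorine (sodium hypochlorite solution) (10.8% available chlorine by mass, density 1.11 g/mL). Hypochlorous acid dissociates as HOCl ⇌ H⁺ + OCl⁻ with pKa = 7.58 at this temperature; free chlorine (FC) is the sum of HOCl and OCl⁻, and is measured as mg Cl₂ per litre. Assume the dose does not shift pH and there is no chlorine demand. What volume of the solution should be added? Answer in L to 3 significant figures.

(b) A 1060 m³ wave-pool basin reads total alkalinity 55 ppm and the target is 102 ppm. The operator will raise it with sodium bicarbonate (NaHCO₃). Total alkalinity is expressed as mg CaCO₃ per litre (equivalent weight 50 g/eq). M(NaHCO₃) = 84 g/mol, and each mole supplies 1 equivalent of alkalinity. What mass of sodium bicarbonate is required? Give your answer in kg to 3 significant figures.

(a) 17.3 L; (b) 83.7 kg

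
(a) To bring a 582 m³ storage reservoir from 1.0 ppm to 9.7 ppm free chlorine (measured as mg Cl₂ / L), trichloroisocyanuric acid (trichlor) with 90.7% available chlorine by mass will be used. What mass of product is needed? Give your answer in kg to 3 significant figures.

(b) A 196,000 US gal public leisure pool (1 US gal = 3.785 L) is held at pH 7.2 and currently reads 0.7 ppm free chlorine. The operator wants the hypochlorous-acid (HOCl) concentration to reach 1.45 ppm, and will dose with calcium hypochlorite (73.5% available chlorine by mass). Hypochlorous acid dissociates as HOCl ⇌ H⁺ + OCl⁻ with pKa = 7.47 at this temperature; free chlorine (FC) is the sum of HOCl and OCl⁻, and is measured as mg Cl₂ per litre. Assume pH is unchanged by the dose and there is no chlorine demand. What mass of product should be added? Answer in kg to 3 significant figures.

(a) 5.58 kg; (b) 1.54 kg

(a) Volume: 582 m³ = 582,000 L.
(a) Chlorine deficit: 9.7 − 1.0 = 8.7 ppm = 8.7 mg/L as Cl₂.
(a) Cl₂ equivalent needed: 8.7 mg/L × 582,000 L = 5,063,000 mg = 5063 g.
(a) Product at 90.7% available chlorine: 5063 / 0.907 = 5583 g.

(b) Volume: 196,000 US gal × 3.785 L/gal = 741,860 L.
(b) [OCl⁻]/[HOCl] = 10^(pH − pKa) = 10^(7.2 − 7.47) = 0.537; fraction as HOCl = 1/(1 + 0.537) = 0.6506.
(b) Free chlorine required for 1.45 ppm HOCl: 1.45 / 0.6506 = 2.229 ppm.
(b) FC to add: 2.229 − 0.7 = 1.529 mg/L as Cl₂.
(b) Cl₂ equivalent: 1.529 mg/L × 741,860 L = 1134 g.
(b) Product at 73.5% available Cl: 1134 / 0.735 = 1543 g.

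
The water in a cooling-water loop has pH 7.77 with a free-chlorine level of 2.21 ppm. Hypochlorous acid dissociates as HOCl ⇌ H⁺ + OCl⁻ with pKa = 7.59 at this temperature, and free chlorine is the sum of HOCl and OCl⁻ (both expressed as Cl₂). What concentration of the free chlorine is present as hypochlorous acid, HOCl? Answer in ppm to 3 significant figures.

0.879 ppm

[OCl⁻]/[HOCl] = 10^(pH − pKa) = 10^(7.77 − 7.59) = 10^0.18 = 1.514.
Fraction as HOCl = 1 / (1 + 1.514) = 0.3978.
HOCl = 0.3978 × 2.21 ppm = 0.8792 ppm.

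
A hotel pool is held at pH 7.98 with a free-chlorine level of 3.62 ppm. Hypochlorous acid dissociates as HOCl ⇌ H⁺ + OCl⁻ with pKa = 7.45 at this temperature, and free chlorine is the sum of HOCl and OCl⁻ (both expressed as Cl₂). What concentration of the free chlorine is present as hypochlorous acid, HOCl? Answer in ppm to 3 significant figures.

0.825 ppm

[OCl⁻]/[HOCl] = 10^(pH − pKa) = 10^(7.98 − 7.45) = 10^0.53 = 3.388.
Fraction as HOCl = 1 / (1 + 3.388) = 0.2279.
HOCl = 0.2279 × 3.62 ppm = 0.8249 ppm.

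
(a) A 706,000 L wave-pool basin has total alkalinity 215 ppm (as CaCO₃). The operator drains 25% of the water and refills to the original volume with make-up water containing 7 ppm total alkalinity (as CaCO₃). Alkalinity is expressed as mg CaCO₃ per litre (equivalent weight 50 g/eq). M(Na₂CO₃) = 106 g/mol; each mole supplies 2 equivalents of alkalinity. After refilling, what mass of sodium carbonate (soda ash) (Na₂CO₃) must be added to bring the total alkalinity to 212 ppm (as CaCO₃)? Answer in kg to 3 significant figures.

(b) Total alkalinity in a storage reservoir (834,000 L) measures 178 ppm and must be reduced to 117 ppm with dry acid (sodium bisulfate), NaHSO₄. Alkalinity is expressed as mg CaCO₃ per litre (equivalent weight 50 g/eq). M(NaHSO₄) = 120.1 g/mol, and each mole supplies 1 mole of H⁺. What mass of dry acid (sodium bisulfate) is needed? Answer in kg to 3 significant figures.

(a) 36.7 kg; (b) 122 kg

(a) After draining 25% and refilling: 215 × 0.75 + 7 × 0.25 = 163 ppm.
(a) Deficit to target: 212 − 163 = 49 mg/L.
(a) As CaCO₃: 49 mg/L × 706,000 L = 34,590 g; ÷ 50 g/eq ÷ 2 = 345.9 mol Na₂CO₃.
(a) Mass: 345.9 × 106 = 36,670 g.

(b) Alkalinity to neutralize: (178 − 117) = 61 mg/L as CaCO₃ × 834,000 L = 50,870 g as CaCO₃.
(b) Equivalents of H⁺ required: 50,870 ÷ 50 g/eq = 1017 eq = 1017 mol NaHSO₄.
(b) Mass of NaHSO₄: 1017 × 120.1 = 122,200 g.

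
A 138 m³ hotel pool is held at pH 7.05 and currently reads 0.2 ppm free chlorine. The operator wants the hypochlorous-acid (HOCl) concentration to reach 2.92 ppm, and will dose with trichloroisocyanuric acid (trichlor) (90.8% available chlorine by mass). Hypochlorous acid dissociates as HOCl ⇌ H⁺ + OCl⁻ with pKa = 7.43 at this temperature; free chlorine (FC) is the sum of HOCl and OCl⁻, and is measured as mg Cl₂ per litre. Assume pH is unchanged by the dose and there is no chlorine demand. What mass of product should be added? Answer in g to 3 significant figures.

Volume: 138 m³ = 138,000 L.
[OCl⁻]/[HOCl] = 10^(pH − pKa) = 10^(7.05 − 7.43) = 0.4169; fraction as HOCl = 1/(1 + 0.4169) = 0.7058.
Free chlorine required for 2.92 ppm HOCl: 2.92 / 0.7058 = 4.137 ppm.
FC to add: 4.137 − 0.2 = 3.937 mg/L as Cl₂.
Cl₂ equivalent: 3.937 mg/L × 138,000 L = 543.3 g.
Product at 90.8% available Cl: 543.3 / 0.908 = 598.4 g.

598 g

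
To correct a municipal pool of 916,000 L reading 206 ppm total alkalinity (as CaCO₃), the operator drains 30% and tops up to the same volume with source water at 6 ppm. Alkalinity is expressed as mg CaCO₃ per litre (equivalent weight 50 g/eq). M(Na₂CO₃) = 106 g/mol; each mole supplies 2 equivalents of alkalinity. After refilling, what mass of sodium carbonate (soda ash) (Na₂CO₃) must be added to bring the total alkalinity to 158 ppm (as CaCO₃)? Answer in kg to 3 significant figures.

After draining 30% and refilling: 206 × 0.70 + 6 × 0.30 = 146 ppm.
Deficit to target: 158 − 146 = 12 mg/L.
As CaCO₃: 12 mg/L × 916,000 L = 10,990 g; ÷ 50 g/eq ÷ 2 = 109.9 mol Na₂CO₃.
Mass: 109.9 × 106 = 11,650 g.

11.7 kg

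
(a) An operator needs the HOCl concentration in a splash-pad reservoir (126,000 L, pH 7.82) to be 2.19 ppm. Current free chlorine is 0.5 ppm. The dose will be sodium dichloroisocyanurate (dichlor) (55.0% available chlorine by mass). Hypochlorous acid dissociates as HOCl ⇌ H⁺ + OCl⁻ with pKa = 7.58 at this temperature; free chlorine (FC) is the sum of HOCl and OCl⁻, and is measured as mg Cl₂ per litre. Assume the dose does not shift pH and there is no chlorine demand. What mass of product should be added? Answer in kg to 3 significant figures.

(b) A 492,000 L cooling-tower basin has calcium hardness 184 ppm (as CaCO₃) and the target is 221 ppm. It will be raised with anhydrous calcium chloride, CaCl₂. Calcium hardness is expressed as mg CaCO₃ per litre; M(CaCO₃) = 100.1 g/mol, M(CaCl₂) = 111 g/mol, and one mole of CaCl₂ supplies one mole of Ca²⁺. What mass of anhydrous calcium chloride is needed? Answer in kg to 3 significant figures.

(a) 1.26 kg; (b) 20.2 kg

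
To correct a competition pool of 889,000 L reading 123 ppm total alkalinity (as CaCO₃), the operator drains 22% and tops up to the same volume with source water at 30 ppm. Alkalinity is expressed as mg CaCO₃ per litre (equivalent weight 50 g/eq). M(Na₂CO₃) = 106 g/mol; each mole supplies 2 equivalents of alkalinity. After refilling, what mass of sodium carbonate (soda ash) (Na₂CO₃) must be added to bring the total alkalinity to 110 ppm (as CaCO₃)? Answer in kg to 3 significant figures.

7.03 kg

After draining 22% and refilling: 123 × 0.78 + 30 × 0.22 = 102.54 ppm.
Deficit to target: 110 − 102.54 = 7.46 mg/L.
As CaCO₃: 7.46 mg/L × 889,000 L = 6632 g; ÷ 50 g/eq ÷ 2 = 66.32 mol Na₂CO₃.
Mass: 66.32 × 106 = 7030 g.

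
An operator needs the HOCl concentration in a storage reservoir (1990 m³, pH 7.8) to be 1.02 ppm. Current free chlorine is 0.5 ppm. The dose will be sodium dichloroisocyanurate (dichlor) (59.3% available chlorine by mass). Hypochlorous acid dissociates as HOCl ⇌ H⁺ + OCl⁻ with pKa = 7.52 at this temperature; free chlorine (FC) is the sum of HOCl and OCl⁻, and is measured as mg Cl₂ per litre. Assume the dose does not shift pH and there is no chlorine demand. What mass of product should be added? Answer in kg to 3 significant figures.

Volume: 1990 m³ = 1,990,000 L.
[OCl⁻]/[HOCl] = 10^(pH − pKa) = 10^(7.8 − 7.52) = 1.905; fraction as HOCl = 1/(1 + 1.905) = 0.3442.
Free chlorine required for 1.02 ppm HOCl: 1.02 / 0.3442 = 2.964 ppm.
FC to add: 2.964 − 0.5 = 2.464 mg/L as Cl₂.
Cl₂ equivalent: 2.464 mg/L × 1,990,000 L = 4903 g.
Product at 59.3% available Cl: 4903 / 0.593 = 8267 g.

8.27 kg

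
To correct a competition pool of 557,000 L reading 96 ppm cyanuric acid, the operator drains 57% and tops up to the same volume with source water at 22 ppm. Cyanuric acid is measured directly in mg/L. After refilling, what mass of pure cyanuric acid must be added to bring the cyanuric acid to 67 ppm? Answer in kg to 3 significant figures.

After draining 57% and refilling: 96 × 0.43 + 22 × 0.57 = 53.82 ppm.
Deficit to target: 67 − 53.82 = 13.18 mg/L.
Mass: 13.18 mg/L × 557,000 L = 7341 g cyanuric acid.

7.34 kg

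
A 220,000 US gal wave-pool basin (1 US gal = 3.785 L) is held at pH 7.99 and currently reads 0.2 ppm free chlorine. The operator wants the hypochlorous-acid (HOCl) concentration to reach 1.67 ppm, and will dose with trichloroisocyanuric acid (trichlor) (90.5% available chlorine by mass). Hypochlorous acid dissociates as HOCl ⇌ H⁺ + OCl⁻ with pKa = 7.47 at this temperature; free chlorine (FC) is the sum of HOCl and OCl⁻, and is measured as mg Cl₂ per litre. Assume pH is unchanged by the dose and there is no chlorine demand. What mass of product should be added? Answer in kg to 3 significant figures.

6.44 kg

Volume: 220,000 US gal × 3.785 L/gal = 832,700 L.
[OCl⁻]/[HOCl] = 10^(pH − pKa) = 10^(7.99 − 7.47) = 3.311; fraction as HOCl = 1/(1 + 3.311) = 0.2319.
Free chlorine required for 1.67 ppm HOCl: 1.67 / 0.2319 = 7.2 ppm.
FC to add: 7.2 − 0.2 = 7 mg/L as Cl₂.
Cl₂ equivalent: 7 mg/L × 832,700 L = 5829 g.
Product at 90.5% available Cl: 5829 / 0.905 = 6441 g.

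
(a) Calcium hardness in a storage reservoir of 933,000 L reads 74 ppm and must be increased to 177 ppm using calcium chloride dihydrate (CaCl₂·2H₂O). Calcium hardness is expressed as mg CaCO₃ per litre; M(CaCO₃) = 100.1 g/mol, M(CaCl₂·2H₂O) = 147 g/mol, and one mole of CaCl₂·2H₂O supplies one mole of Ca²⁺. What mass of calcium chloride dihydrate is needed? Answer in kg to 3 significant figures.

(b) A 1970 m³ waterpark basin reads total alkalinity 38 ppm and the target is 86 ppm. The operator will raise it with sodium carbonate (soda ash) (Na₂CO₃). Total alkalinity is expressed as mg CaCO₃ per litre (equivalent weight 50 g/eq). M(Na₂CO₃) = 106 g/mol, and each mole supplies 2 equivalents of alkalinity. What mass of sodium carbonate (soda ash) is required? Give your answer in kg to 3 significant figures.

(a) 141 kg; (b) 100 kg

(a) Hardness to add: (177 − 74) = 103 mg/L as CaCO₃ × 933,000 L = 96,100 g as CaCO₃.
(a) Moles of Ca²⁺ (1 mol Ca²⁺ ≡ 1 mol CaCO₃): 96,100 / 100.1 g/mol = 960 mol.
(a) Mass of CaCl₂·2H₂O: 960 × 147 = 141,100 g.

(b) Volume: 1970 m³ = 1,970,000 L.
(b) Alkalinity to add: (86 − 38) = 48 mg/L as CaCO₃ × 1,970,000 L = 94,560 g as CaCO₃.
(b) Equivalents: 94,560 g ÷ 50 g/eq = 1891 eq.
(b) Each mole of Na₂CO₃ supplies 2 eq, so 1891 / 2 = 945.6 mol.
(b) Mass: 945.6 mol × 106 g/mol = 100,200 g.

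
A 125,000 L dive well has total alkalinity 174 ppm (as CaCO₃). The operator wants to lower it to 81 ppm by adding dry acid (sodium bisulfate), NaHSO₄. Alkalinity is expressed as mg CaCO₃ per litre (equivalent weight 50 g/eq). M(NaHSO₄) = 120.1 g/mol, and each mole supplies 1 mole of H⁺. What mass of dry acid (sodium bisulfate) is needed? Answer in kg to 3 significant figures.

Alkalinity to neutralize: (174 − 81) = 93 mg/L as CaCO₃ × 125,000 L = 11,620 g as CaCO₃.
Equivalents of H⁺ required: 11,620 ÷ 50 g/eq = 232.5 eq = 232.5 mol NaHSO₄.
Mass of NaHSO₄: 232.5 × 120.1 = 27,920 g.

27.9 kg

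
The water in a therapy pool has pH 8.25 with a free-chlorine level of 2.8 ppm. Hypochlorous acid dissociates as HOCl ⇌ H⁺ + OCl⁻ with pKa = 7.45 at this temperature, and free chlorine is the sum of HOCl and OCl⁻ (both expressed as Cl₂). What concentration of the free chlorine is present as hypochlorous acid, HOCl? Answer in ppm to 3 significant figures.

0.383 ppm

[OCl⁻]/[HOCl] = 10^(pH − pKa) = 10^(8.25 − 7.45) = 10^0.80 = 6.31.
Fraction as HOCl = 1 / (1 + 6.31) = 0.1368.
HOCl = 0.1368 × 2.8 ppm = 0.3831 ppm.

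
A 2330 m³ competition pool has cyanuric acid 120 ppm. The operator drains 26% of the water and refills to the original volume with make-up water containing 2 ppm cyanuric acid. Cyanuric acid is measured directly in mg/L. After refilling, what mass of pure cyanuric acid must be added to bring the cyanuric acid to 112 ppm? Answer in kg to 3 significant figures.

Volume: 2330 m³ = 2,330,000 L.
After draining 26% and refilling: 120 × 0.74 + 2 × 0.26 = 89.32 ppm.
Deficit to target: 112 − 89.32 = 22.68 mg/L.
Mass: 22.68 mg/L × 2,330,000 L = 52,840 g cyanuric acid.

52.8 kg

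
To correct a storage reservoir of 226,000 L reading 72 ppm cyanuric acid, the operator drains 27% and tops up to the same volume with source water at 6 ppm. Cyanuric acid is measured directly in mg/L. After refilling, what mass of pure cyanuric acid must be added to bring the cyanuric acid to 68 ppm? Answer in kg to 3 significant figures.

After draining 27% and refilling: 72 × 0.73 + 6 × 0.27 = 54.18 ppm.
Deficit to target: 68 − 54.18 = 13.82 mg/L.
Mass: 13.82 mg/L × 226,000 L = 3123 g cyanuric acid.

3.12 kg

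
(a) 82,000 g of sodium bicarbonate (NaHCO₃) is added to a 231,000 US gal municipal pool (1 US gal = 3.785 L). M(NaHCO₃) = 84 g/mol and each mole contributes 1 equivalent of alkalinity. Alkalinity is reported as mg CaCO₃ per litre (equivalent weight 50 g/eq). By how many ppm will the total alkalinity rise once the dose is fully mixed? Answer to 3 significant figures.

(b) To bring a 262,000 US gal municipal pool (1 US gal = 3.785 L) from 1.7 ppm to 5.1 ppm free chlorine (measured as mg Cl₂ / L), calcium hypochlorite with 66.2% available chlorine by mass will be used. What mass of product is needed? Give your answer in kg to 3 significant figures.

(a) Volume: 231,000 US gal × 3.785 L/gal = 874,335 L.
(a) Moles of NaHCO₃: 82,000 g ÷ 84 g/mol = 976.2 mol → 976.2 eq of alkalinity.
(a) As CaCO₃: 976.2 eq × 50 g/eq = 48,810 g.
(a) Rise: 48,810 g / 874,335 L × 1000 = 55.82 mg/L.

(b) Volume: 262,000 US gal × 3.785 L/gal = 991,670 L.
(b) Chlorine deficit: 5.1 − 1.7 = 3.4 ppm = 3.4 mg/L as Cl₂.
(b) Cl₂ equivalent needed: 3.4 mg/L × 991,670 L = 3,372,000 mg = 3372 g.
(b) Product at 66.2% available chlorine: 3372 / 0.662 = 5093 g.

(a) 55.8 ppm; (b) 5.09 kg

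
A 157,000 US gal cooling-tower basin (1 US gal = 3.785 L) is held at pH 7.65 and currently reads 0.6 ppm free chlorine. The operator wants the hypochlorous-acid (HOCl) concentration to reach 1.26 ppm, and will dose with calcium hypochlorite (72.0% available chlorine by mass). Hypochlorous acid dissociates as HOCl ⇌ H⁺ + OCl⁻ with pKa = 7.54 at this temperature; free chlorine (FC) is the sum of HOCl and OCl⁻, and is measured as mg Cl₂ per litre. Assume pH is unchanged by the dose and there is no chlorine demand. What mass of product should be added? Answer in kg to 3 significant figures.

Volume: 157,000 US gal × 3.785 L/gal = 594,245 L.
[OCl⁻]/[HOCl] = 10^(pH − pKa) = 10^(7.65 − 7.54) = 1.288; fraction as HOCl = 1/(1 + 1.288) = 0.437.
Free chlorine required for 1.26 ppm HOCl: 1.26 / 0.437 = 2.883 ppm.
FC to add: 2.883 − 0.6 = 2.283 mg/L as Cl₂.
Cl₂ equivalent: 2.283 mg/L × 594,245 L = 1357 g.
Product at 72.0% available Cl: 1357 / 0.72 = 1884 g.

1.88 kg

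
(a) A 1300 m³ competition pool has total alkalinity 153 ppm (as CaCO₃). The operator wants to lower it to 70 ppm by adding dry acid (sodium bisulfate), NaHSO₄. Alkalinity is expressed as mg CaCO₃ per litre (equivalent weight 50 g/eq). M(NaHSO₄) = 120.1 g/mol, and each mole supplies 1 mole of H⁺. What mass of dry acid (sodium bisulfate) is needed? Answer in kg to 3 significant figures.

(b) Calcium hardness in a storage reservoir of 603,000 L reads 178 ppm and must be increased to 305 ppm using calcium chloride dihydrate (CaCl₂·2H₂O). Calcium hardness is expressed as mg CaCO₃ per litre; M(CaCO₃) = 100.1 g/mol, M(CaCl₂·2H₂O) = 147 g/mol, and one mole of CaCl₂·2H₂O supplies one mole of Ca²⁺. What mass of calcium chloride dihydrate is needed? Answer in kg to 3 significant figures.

(a) 259 kg; (b) 112 kg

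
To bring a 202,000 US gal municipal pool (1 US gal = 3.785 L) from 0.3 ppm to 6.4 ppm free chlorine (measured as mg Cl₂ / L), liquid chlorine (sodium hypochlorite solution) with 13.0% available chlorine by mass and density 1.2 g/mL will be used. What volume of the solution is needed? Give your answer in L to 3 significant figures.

Volume: 202,000 US gal × 3.785 L/gal = 764,570 L.
Chlorine deficit: 6.4 − 0.3 = 6.1 ppm = 6.1 mg/L as Cl₂.
Cl₂ equivalent needed: 6.1 mg/L × 764,570 L = 4,664,000 mg = 4664 g.
Product at 13.0% available chlorine: 4664 / 0.13 = 35,880 g.
Volume at density 1.2 g/mL: 35,880 g ÷ 1.2 g/mL = 29,900 mL.

29.9 L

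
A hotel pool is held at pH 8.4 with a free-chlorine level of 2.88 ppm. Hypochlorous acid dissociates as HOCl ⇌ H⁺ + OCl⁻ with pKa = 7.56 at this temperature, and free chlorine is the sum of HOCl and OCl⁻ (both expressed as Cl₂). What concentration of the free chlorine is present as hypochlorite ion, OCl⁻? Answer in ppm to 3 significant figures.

2.52 ppm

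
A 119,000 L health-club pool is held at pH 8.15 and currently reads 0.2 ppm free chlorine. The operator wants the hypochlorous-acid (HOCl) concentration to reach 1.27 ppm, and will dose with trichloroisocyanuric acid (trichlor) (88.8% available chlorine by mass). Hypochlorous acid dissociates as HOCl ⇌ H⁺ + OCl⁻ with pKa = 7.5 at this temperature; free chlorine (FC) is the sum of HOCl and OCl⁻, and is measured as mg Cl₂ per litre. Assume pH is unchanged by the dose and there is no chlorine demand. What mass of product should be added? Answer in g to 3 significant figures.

[OCl⁻]/[HOCl] = 10^(pH − pKa) = 10^(8.15 − 7.5) = 4.467; fraction as HOCl = 1/(1 + 4.467) = 0.1829.
Free chlorine required for 1.27 ppm HOCl: 1.27 / 0.1829 = 6.943 ppm.
FC to add: 6.943 − 0.2 = 6.743 mg/L as Cl₂.
Cl₂ equivalent: 6.743 mg/L × 119,000 L = 802.4 g.
Product at 88.8% available Cl: 802.4 / 0.888 = 903.6 g.

904 g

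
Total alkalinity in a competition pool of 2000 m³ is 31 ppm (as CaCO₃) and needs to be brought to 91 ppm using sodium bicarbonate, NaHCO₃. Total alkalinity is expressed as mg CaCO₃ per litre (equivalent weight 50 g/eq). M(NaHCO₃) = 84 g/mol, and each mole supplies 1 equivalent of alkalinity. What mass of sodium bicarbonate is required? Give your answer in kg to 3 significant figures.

202 kg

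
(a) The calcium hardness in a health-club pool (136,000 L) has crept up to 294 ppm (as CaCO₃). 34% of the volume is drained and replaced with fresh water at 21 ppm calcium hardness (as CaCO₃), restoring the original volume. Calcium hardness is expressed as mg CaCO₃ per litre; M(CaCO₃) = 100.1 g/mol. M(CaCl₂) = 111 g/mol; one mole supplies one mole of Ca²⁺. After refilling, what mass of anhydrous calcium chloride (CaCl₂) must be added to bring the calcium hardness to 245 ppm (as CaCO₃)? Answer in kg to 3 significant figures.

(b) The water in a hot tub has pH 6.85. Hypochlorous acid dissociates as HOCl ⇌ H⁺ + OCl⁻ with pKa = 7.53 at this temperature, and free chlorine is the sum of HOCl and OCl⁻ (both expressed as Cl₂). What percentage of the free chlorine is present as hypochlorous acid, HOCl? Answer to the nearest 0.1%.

(a) After draining 34% and refilling: 294 × 0.66 + 21 × 0.34 = 201.18 ppm.
(a) Deficit to target: 245 − 201.18 = 43.82 mg/L.
(a) As CaCO₃: 43.82 mg/L × 136,000 L = 5960 g; ÷ 100.1 = 59.54 mol Ca²⁺.
(a) Mass: 59.54 × 111 = 6608 g.

(b) [OCl⁻]/[HOCl] = 10^(pH − pKa) = 10^(6.85 − 7.53) = 10^-0.68 = 0.2089.
(b) Fraction as HOCl = 1 / (1 + 0.2089) = 0.8272.

(a) 6.61 kg; (b) 82.7%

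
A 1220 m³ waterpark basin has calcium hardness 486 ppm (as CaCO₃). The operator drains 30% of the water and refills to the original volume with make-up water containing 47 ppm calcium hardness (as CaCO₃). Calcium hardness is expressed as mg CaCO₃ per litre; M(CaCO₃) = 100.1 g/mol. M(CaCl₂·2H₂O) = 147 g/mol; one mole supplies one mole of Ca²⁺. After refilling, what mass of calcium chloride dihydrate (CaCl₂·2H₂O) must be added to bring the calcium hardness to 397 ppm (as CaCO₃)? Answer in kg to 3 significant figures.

76.5 kg

Volume: 1220 m³ = 1,220,000 L.
After draining 30% and refilling: 486 × 0.70 + 47 × 0.30 = 354.3 ppm.
Deficit to target: 397 − 354.3 = 42.7 mg/L.
As CaCO₃: 42.7 mg/L × 1,220,000 L = 52,090 g; ÷ 100.1 = 520.4 mol Ca²⁺.
Mass: 520.4 × 147 = 76,500 g.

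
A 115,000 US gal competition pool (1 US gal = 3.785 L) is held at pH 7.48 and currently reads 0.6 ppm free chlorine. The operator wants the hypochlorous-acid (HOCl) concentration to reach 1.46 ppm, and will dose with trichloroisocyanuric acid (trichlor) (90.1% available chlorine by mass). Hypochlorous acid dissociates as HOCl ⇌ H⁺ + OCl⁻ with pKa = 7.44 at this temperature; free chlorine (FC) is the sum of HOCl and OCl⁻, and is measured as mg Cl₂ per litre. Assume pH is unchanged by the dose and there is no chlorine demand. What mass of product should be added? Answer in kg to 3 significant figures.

1.19 kg

Volume: 115,000 US gal × 3.785 L/gal = 435,275 L.
[OCl⁻]/[HOCl] = 10^(pH − pKa) = 10^(7.48 − 7.44) = 1.096; fraction as HOCl = 1/(1 + 1.096) = 0.477.
Free chlorine required for 1.46 ppm HOCl: 1.46 / 0.477 = 3.061 ppm.
FC to add: 3.061 − 0.6 = 2.461 mg/L as Cl₂.
Cl₂ equivalent: 2.461 mg/L × 435,275 L = 1071 g.
Product at 90.1% available Cl: 1071 / 0.901 = 1189 g.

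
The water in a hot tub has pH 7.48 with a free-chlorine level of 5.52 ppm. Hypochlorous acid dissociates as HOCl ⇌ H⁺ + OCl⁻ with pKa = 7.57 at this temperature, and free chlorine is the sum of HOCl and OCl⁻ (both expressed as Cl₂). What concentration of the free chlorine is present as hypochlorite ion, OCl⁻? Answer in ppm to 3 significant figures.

[OCl⁻]/[HOCl] = 10^(pH − pKa) = 10^(7.48 − 7.57) = 10^-0.09 = 0.8128.
Fraction as HOCl = 1 / (1 + 0.8128) = 0.5516.
OCl⁻ = (1 − 0.5516) × 5.52 ppm = 2.475 ppm.

2.48 ppm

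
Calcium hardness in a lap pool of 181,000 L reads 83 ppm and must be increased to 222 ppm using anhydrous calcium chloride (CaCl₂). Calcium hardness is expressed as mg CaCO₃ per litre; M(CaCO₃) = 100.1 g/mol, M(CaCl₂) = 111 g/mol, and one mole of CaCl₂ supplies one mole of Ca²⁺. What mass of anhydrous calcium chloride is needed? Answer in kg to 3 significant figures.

27.9 kg

Hardness to add: (222 − 83) = 139 mg/L as CaCO₃ × 181,000 L = 25,160 g as CaCO₃.
Moles of Ca²⁺ (1 mol Ca²⁺ ≡ 1 mol CaCO₃): 25,160 / 100.1 g/mol = 251.3 mol.
Mass of CaCl₂: 251.3 × 111 = 27,900 g.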